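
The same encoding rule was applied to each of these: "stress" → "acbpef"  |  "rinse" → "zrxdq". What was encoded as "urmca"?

In stress: s→a is +8, t→c is +9, r→b is +10, e→p is +11 — the shift increases by 1 each position. Each letter shifts forward by (position + 8), i.e. 8, 9, 10, … — the shift grows by one for each successive letter.
Reversing it on urmca: u−8=m, r−9=i, m−10=c, c−11=r, a−12=o.

micro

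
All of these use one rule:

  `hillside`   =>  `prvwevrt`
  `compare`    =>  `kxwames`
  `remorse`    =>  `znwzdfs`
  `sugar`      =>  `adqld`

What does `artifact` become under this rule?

iadtrnqi

In hillside: h→p is +8, i→r is +9, l→v is +10, l→w is +11 — the shift increases by 1 each position. Each letter shifts forward by (position + 8), i.e. 8, 9, 10, … — the shift grows by one for each successive letter.
For artifact: a+8=i, r+9=a, t+10=d, i+11=t, f+12=r, a+13=n, c+14=q, t+15=i.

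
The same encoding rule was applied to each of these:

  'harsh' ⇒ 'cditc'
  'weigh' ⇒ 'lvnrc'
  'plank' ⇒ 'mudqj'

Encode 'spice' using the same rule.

h(7)→c(2) and a(0)→d(3) fit y≡11x+3 (mod 26); the inverse of 11 mod 26 is 19. This is an affine cipher: with a=0,…,z=25, each position x becomes (11x+3) mod 26.
Applying it to spice: s(18)→11·18+3≡19=t; p(15)→11·15+3≡12=m; i(8)→11·8+3≡13=n; c(2)→11·2+3≡25=z; e(4)→11·4+3≡21=v (all mod 26).

tmnzv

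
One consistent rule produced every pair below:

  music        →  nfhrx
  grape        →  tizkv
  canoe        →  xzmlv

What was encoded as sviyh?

Letters are reflected about the middle of the alphabet (position → 25−position): Atbash.
Decoding sviyh: s↔h, v↔e, i↔r, y↔b, h↔s.

herbs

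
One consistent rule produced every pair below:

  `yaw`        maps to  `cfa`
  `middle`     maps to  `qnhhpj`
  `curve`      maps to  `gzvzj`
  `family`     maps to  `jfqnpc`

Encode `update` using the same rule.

The shift depends on letter class: consonant y→c is +4, but vowel a→f is +5. Two shifts are in play — +5 for a/e/i/o/u, +4 for every other letter.
Applying it to update: u(vowel)+5=z, p(cons)+4=t, d(cons)+4=h, a(vowel)+5=f, t(cons)+4=x, e(vowel)+5=j.

zthfxj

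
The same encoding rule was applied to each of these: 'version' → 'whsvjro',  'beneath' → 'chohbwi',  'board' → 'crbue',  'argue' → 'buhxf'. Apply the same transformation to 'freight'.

Shifts by position in version: pos 0: v→w (+1), pos 1: e→h (+3), pos 2: r→s (+1), pos 3: s→v (+3) — repeating every 2. A repeating key of period 2 is used — shifts +1, +3 over and over.
Applying it to freight: f+1=g, r+3=u, e+1=f, i+3=l, g+1=h, h+3=k, t+1=u.

guflhku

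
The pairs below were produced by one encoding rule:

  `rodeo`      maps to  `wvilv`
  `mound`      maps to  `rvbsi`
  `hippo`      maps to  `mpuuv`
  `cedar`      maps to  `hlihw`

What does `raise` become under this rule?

whpxl

The shift depends on letter class: consonant r→w is +5, but vowel o→v is +7. Vowels shift forward by 7 and consonants shift forward by 5.
On raise: r(cons)+5=w, a(vowel)+7=h, i(vowel)+7=p, s(cons)+5=x, e(vowel)+7=l.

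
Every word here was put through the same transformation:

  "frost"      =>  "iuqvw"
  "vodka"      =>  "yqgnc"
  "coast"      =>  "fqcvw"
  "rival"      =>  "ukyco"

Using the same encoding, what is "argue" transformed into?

cujwg

The shift depends on letter class: consonant f→i is +3, but vowel o→q is +2. Vowels shift forward by 2 and consonants shift forward by 3.
For argue: a(vowel)+2=c, r(cons)+3=u, g(cons)+3=j, u(vowel)+2=w, e(vowel)+2=g.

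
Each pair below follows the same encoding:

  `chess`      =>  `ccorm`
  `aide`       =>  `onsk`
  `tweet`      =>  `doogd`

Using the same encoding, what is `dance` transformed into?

omxkn

The output letters match the input read backwards, each shifted +10: chess reversed is ssehc. The word is reversed, then every letter is shifted forward by 10.
For dance: reverse → ecnad; then shift: e+10=o, c+10=m, n+10=x, a+10=k, d+10=n.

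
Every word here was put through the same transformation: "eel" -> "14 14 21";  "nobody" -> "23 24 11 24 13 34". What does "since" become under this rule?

The number is (letter's place in the alphabet, a=1) + 9.
For since: s=19→28, i=9→18, n=14→23, c=3→12, e=5→14.

28 18 23 12 14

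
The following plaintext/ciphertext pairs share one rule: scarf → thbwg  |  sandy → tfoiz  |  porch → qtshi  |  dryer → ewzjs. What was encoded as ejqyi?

Shifts by position in scarf: pos 0: s→t (+1), pos 1: c→h (+5), pos 2: a→b (+1), pos 3: r→w (+5) — repeating every 2. It's a Vigenère-style cipher with numeric key [1,5]: position i shifts by key[i mod 2].
Undoing it on ejqyi: e−1=d, j−5=e, q−1=p, y−5=t, i−1=h.

depth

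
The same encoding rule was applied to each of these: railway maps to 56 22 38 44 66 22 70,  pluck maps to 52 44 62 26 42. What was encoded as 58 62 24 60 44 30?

With a=1..z=26, the number is 2·pos + 20.
Undoing it on 58 62 24 60 44 30: 58→(58−20)÷2=19=s, 62→(62−20)÷2=21=u, 24→(24−20)÷2=2=b, 60→(60−20)÷2=20=t, 44→(44−20)÷2=12=l, 30→(30−20)÷2=5=e.

subtle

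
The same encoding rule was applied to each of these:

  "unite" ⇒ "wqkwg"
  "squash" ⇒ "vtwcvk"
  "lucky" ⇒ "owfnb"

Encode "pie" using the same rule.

The shift depends on letter class: consonant n→q is +3, but vowel u→w is +2. The rule splits by letter class: vowels +2, consonants +3.
Applying it to pie: p(cons)+3=s, i(vowel)+2=k, e(vowel)+2=g.

skg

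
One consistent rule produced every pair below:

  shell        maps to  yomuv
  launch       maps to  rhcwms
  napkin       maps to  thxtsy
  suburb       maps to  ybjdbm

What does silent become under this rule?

In shell: s→y is +6, h→o is +7, e→m is +8, l→u is +9 — the shift increases by 1 each position. The shift increases by 1 at each position, starting from +6: 6, 7, 8, ….
Applying it to silent: s+6=y, i+7=p, l+8=t, e+9=n, n+10=x, t+11=e.

yptnxe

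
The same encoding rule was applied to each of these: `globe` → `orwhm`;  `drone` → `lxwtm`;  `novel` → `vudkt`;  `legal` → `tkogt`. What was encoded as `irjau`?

album

Shifts by position in globe: pos 0: g→o (+8), pos 1: l→r (+6), pos 2: o→w (+8), pos 3: b→h (+6) — repeating every 2. The shifts repeat in a cycle of length 2: positions 0,1,… shift by +8, +6, then the pattern repeats.
Reversing it on irjau: i−8=a, r−6=l, j−8=b, a−6=u, u−8=m.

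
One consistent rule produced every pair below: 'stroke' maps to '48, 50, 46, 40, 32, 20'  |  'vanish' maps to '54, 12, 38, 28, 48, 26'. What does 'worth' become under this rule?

s(#19)→48 and t(#20)→50: differences scale by 2, so n = 2·pos + 10. With a=1..z=26, the number is 2·pos + 10.
Applying it to worth: w=23→56, o=15→40, r=18→46, t=20→50, h=8→26.

56, 40, 46, 50, 26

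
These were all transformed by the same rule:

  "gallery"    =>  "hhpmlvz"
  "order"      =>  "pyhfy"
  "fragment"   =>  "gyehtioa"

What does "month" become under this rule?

nvruo

Shifts by position in gallery: pos 0: g→h (+1), pos 1: a→h (+7), pos 2: l→p (+4), pos 3: l→m (+1), pos 4: e→l (+7), pos 5: r→v (+4) — repeating every 3. The shifts repeat in a cycle of length 3: positions 0,1,… shift by +1, +7, +4, then the pattern repeats.
Applying it to month: m+1=n, o+7=v, n+4=r, t+1=u, h+7=o.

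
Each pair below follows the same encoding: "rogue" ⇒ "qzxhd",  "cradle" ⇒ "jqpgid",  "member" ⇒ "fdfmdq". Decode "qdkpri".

retail

r(17)→q(16) and o(14)→z(25) fit y≡23x+15 (mod 26); the inverse of 23 mod 26 is 17. This is an affine cipher: with a=0,…,z=25, each position x becomes (23x+15) mod 26.
Undoing it on qdkpri: q(16)→17·(16−15)≡17=r; d(3)→17·(3−15)≡4=e; k(10)→17·(10−15)≡19=t; p(15)→17·(15−15)≡0=a; r(17)→17·(17−15)≡8=i; i(8)→17·(8−15)≡11=l (all mod 26).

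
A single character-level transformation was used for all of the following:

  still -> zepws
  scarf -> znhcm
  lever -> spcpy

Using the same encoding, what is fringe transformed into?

Shifts by position in still: pos 0: s→z (+7), pos 1: t→e (+11), pos 2: i→p (+7), pos 3: l→w (+11) — repeating every 2. The shifts repeat in a cycle of length 2: positions 0,1,… shift by +7, +11, then the pattern repeats.
For fringe: f+7=m, r+11=c, i+7=p, n+11=y, g+7=n, e+11=p.

mcpynp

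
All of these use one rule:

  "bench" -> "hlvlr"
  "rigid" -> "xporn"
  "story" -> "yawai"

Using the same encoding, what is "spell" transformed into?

In bench: b→h is +6, e→l is +7, n→v is +8, c→l is +9 — the shift increases by 1 each position. Letter i (0-indexed) is shifted by i+6, so successive shifts are 6, 7, 8, ….
For spell: s+6=y, p+7=w, e+8=m, l+9=u, l+10=v.

ywmuv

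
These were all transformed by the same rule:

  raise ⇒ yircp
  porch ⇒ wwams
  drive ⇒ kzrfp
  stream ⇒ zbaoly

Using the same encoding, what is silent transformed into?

In raise: r→y is +7, a→i is +8, i→r is +9, s→c is +10 — the shift increases by 1 each position. Letter i (0-indexed) is shifted by i+7, so successive shifts are 7, 8, 9, ….
Applying it to silent: s+7=z, i+8=q, l+9=u, e+10=o, n+11=y, t+12=f.

zquoyf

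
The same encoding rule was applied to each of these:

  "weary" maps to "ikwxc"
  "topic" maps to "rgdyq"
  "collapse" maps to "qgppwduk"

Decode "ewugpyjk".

gasoline

w(22)→i(8) and e(4)→k(10) fit y≡23x+22 (mod 26); the inverse of 23 mod 26 is 17. This is an affine cipher: with a=0,…,z=25, each position x becomes (23x+22) mod 26.
Decoding ewugpyjk: e(4)→17·(4−22)≡6=g; w(22)→17·(22−22)≡0=a; u(20)→17·(20−22)≡18=s; g(6)→17·(6−22)≡14=o; p(15)→17·(15−22)≡11=l; y(24)→17·(24−22)≡8=i; j(9)→17·(9−22)≡13=n; k(10)→17·(10−22)≡4=e (all mod 26).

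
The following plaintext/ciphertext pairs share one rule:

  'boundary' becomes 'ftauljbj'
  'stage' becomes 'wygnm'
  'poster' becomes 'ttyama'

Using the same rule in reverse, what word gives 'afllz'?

wafer

Each letter shifts forward by (position + 4), i.e. 4, 5, 6, … — the shift grows by one for each successive letter.
Reversing it on afllz: a−4=w, f−5=a, l−6=f, l−7=e, z−8=r.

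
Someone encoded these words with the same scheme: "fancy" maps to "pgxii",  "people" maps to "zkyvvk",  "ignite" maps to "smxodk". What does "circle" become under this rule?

mobivk

Shifts by position in fancy: pos 0: f→p (+10), pos 1: a→g (+6), pos 2: n→x (+10), pos 3: c→i (+6) — repeating every 2. The shifts repeat in a cycle of length 2: positions 0,1,… shift by +10, +6, then the pattern repeats.
On circle: c+10=m, i+6=o, r+10=b, c+6=i, l+10=v, e+6=k.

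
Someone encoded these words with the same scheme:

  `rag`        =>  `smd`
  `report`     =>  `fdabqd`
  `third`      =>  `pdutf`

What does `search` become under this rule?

todmqe

The output letters match the input read backwards, each shifted +12: rag reversed is gar. Two steps: reverse the string, then apply a Caesar shift of +12.
Applying it to search: reverse → hcraes; then shift: h+12=t, c+12=o, r+12=d, a+12=m, e+12=q, s+12=e.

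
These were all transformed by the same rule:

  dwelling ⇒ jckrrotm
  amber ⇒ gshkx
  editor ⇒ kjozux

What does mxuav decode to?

group

Compare letters: d→j is +6, w→c is +6, e→k is +6 — a constant shift. Every letter moves 6 places later in the alphabet, wrapping around z→a.
Undoing it on mxuav: m−6=g, x−6=r, u−6=o, a−6=u, v−6=p.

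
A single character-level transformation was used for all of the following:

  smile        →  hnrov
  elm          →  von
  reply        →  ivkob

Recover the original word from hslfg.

shout

This is the alphabet-reversal cipher (Atbash): a becomes z, b becomes y, etc.
Decoding hslfg: h↔s, s↔h, l↔o, f↔u, g↔t.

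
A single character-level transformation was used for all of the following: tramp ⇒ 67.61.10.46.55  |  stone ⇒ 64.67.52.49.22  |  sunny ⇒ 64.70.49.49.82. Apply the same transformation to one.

52.49.22

t(#20)→67 and r(#18)→61: differences scale by 3, so n = 3·pos + 7. With a=1..z=26, the number is 3·pos + 7.
For one: o=15→52, n=14→49, e=5→22.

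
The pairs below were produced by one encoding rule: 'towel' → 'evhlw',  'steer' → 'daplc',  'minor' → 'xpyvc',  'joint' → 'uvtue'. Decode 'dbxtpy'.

summer

It's a Vigenère-style cipher with numeric key [11,7]: position i shifts by key[i mod 2].
Reversing it on dbxtpy: d−11=s, b−7=u, x−11=m, t−7=m, p−11=e, y−7=r.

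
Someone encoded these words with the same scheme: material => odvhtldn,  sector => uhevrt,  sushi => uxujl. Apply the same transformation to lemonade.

nhorpdfh

Vowels shift forward by 3 and consonants shift forward by 2.
On lemonade: l(cons)+2=n, e(vowel)+3=h, m(cons)+2=o, o(vowel)+3=r, n(cons)+2=p, a(vowel)+3=d, d(cons)+2=f, e(vowel)+3=h.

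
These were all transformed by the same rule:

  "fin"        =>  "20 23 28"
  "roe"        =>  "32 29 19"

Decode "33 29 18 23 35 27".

sodium

f is letter #6 and maps to 20: an offset of 14. Each letter is replaced by its alphabet position (a=1..z=26) + 14.
Reversing it on 33 29 18 23 35 27: 33→(33−14)÷1=19=s, 29→(29−14)÷1=15=o, 18→(18−14)÷1=4=d, 23→(23−14)÷1=9=i, 35→(35−14)÷1=21=u, 27→(27−14)÷1=13=m.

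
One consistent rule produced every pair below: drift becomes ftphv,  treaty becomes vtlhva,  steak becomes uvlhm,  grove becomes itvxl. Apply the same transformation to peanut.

rlhpbv

The shift depends on letter class: consonant d→f is +2, but vowel i→p is +7. Vowels shift forward by 7 and consonants shift forward by 2.
On peanut: p(cons)+2=r, e(vowel)+7=l, a(vowel)+7=h, n(cons)+2=p, u(vowel)+7=b, t(cons)+2=v.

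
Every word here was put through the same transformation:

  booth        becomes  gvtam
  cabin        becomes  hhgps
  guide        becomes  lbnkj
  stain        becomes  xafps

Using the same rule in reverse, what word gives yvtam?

tooth

Shifts by position in booth: pos 0: b→g (+5), pos 1: o→v (+7), pos 2: o→t (+5), pos 3: t→a (+7) — repeating every 2. A repeating key of period 2 is used — shifts +5, +7 over and over.
Undoing it on yvtam: y−5=t, v−7=o, t−5=o, a−7=t, m−5=h.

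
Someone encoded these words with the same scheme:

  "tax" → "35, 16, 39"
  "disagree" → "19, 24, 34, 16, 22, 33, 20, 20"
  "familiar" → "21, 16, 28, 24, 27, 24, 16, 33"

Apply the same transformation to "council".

18, 30, 36, 29, 18, 24, 27

t is letter #20 and maps to 35: an offset of 15. The number is (letter's place in the alphabet, a=1) + 15.
Applying it to council: c=3→18, o=15→30, u=21→36, n=14→29, c=3→18, i=9→24, l=12→27.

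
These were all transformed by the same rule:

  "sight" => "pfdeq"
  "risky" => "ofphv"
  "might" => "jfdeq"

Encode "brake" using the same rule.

Compare letters: s→p is +23, i→f is +23, g→d is +23 — a constant shift. It's a constant shift of +23 (ROT23).
For brake: b+23=y, r+23=o, a+23=x, k+23=h, e+23=b.

yoxhb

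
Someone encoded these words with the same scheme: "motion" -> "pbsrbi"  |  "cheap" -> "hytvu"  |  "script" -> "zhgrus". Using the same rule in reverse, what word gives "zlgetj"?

survey

m(12)→p(15) and o(14)→b(1) fit y≡19x+21 (mod 26); the inverse of 19 mod 26 is 11. Treating letters as 0–25, the rule is x ↦ 19x + 21 (mod 26).
Decoding zlgetj: z(25)→11·(25−21)≡18=s; l(11)→11·(11−21)≡20=u; g(6)→11·(6−21)≡17=r; e(4)→11·(4−21)≡21=v; t(19)→11·(19−21)≡4=e; j(9)→11·(9−21)≡24=y (all mod 26).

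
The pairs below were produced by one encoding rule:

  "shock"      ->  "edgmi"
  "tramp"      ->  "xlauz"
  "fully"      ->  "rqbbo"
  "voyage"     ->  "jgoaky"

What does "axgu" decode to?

atom

s(18)→e(4) and h(7)→d(3) fit y≡19x+0 (mod 26); the inverse of 19 mod 26 is 11. This is an affine cipher: with a=0,…,z=25, each position x becomes (19x+0) mod 26.
Decoding axgu: a(0)→11·(0−0)≡0=a; x(23)→11·(23−0)≡19=t; g(6)→11·(6−0)≡14=o; u(20)→11·(20−0)≡12=m (all mod 26).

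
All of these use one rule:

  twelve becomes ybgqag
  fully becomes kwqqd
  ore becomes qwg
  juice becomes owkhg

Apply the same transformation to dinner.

The rule splits by letter class: vowels +2, consonants +5.
For dinner: d(cons)+5=i, i(vowel)+2=k, n(cons)+5=s, n(cons)+5=s, e(vowel)+2=g, r(cons)+5=w.

ikssgw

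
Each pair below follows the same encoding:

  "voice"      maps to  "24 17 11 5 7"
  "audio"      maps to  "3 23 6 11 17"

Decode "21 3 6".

sad

v is letter #22 and maps to 24: an offset of 2. Each letter is replaced by its alphabet position (a=1..z=26) + 2.
Decoding 21 3 6: 21→(21−2)÷1=19=s, 3→(3−2)÷1=1=a, 6→(6−2)÷1=4=d.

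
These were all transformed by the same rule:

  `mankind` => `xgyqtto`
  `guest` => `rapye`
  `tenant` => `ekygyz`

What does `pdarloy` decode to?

explain

The shifts repeat in a cycle of length 2: positions 0,1,… shift by +11, +6, then the pattern repeats.
Decoding pdarloy: p−11=e, d−6=x, a−11=p, r−6=l, l−11=a, o−6=i, y−11=n.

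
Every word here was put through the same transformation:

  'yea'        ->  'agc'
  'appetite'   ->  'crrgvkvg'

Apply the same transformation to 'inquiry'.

Compare letters: y→a is +2, e→g is +2, a→c is +2 — a constant shift. It's a constant shift of +2 (ROT2).
Applying it to inquiry: i+2=k, n+2=p, q+2=s, u+2=w, i+2=k, r+2=t, y+2=a.

kpswkta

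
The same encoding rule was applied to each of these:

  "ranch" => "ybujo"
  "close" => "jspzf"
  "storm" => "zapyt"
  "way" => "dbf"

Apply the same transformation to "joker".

qprfy

Vowels shift forward by 1 and consonants shift forward by 7.
For joker: j(cons)+7=q, o(vowel)+1=p, k(cons)+7=r, e(vowel)+1=f, r(cons)+7=y.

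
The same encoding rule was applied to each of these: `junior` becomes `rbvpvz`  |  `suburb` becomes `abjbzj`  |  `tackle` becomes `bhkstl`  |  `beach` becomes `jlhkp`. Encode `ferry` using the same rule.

nlzzg

Vowels shift forward by 7 and consonants shift forward by 8.
On ferry: f(cons)+8=n, e(vowel)+7=l, r(cons)+8=z, r(cons)+8=z, y(cons)+8=g.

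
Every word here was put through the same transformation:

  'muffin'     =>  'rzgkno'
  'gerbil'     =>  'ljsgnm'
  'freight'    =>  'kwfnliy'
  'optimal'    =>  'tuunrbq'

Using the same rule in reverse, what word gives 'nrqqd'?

imply

Shifts by position in muffin: pos 0: m→r (+5), pos 1: u→z (+5), pos 2: f→g (+1), pos 3: f→k (+5), pos 4: i→n (+5), pos 5: n→o (+1) — repeating every 3. The shifts repeat in a cycle of length 3: positions 0,1,… shift by +5, +5, +1, then the pattern repeats.
Reversing it on nrqqd: n−5=i, r−5=m, q−1=p, q−5=l, d−5=y.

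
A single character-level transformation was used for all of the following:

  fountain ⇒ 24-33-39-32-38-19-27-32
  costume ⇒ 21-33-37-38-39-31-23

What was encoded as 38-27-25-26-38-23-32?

tighten

f is letter #6 and maps to 24: an offset of 18. Each letter is replaced by its alphabet position (a=1..z=26) + 18.
Reversing it on 38-27-25-26-38-23-32: 38→(38−18)÷1=20=t, 27→(27−18)÷1=9=i, 25→(25−18)÷1=7=g, 26→(26−18)÷1=8=h, 38→(38−18)÷1=20=t, 23→(23−18)÷1=5=e, 32→(32−18)÷1=14=n.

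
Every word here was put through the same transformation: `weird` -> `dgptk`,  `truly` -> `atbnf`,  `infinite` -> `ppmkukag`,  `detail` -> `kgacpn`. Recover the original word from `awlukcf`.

tuesday

Shifts by position in weird: pos 0: w→d (+7), pos 1: e→g (+2), pos 2: i→p (+7), pos 3: r→t (+2) — repeating every 2. A repeating key of period 2 is used — shifts +7, +2 over and over.
Undoing it on awlukcf: a−7=t, w−2=u, l−7=e, u−2=s, k−7=d, c−2=a, f−7=y.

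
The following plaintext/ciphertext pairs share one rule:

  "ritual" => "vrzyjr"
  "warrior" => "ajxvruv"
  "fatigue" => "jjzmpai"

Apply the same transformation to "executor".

The shifts repeat in a cycle of length 3: positions 0,1,… shift by +4, +9, +6, then the pattern repeats.
On executor: e+4=i, x+9=g, e+6=k, c+4=g, u+9=d, t+6=z, o+4=s, r+9=a.

igkgdzsa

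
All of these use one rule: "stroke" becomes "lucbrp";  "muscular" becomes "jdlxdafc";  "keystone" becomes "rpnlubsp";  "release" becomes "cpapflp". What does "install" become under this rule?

s(18)→l(11) and t(19)→u(20) fit y≡9x+5 (mod 26); the inverse of 9 mod 26 is 3. Each letter's alphabet position (a=0..z=25) is mapped through 9·x+5 mod 26 — an affine cipher.
For install: i(8)→9·8+5≡25=z; n(13)→9·13+5≡18=s; s(18)→9·18+5≡11=l; t(19)→9·19+5≡20=u; a(0)→9·0+5≡5=f; l(11)→9·11+5≡0=a; l(11)→9·11+5≡0=a (all mod 26).

zslufaa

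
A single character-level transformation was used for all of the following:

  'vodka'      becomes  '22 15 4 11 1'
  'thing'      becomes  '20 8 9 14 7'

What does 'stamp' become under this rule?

v is letter #22 and maps to 22: an offset of 0. Letters become their 1-indexed alphabet positions: a=1 … z=26.
For stamp: s=19→19, t=20→20, a=1→1, m=13→13, p=16→16.

19 20 1 13 16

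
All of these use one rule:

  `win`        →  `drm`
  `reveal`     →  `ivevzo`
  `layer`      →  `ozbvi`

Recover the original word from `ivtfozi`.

Each pair mirrors across the alphabet (w↔d, i↔r, n↔m): positions sum to 25. Each letter is replaced by its mirror in the alphabet: a↔z, b↔y, c↔x, and so on (the Atbash cipher).
Reversing it on ivtfozi: i↔r, v↔e, t↔g, f↔u, o↔l, z↔a, i↔r.

regular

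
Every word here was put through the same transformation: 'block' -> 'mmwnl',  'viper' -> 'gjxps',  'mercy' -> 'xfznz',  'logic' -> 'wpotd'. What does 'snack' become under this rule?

doinl

The shifts repeat in a cycle of length 3: positions 0,1,… shift by +11, +1, +8, then the pattern repeats.
On snack: s+11=d, n+1=o, a+8=i, c+11=n, k+1=l.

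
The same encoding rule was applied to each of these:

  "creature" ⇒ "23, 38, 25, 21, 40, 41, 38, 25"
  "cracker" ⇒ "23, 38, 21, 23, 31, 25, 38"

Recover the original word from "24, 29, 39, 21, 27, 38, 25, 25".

disagree

c is letter #3 and maps to 23: an offset of 20. Letters become their 1-based position plus 20 (so a→21, b→22, …).
Reversing it on 24, 29, 39, 21, 27, 38, 25, 25: 24→(24−20)÷1=4=d, 29→(29−20)÷1=9=i, 39→(39−20)÷1=19=s, 21→(21−20)÷1=1=a, 27→(27−20)÷1=7=g, 38→(38−20)÷1=18=r, 25→(25−20)÷1=5=e, 25→(25−20)÷1=5=e.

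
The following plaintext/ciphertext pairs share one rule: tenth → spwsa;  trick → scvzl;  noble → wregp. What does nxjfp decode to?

usage

t(19)→s(18) and e(4)→p(15) fit y≡21x+9 (mod 26); the inverse of 21 mod 26 is 5. This is an affine cipher: with a=0,…,z=25, each position x becomes (21x+9) mod 26.
Reversing it on nxjfp: n(13)→5·(13−9)≡20=u; x(23)→5·(23−9)≡18=s; j(9)→5·(9−9)≡0=a; f(5)→5·(5−9)≡6=g; p(15)→5·(15−9)≡4=e (all mod 26).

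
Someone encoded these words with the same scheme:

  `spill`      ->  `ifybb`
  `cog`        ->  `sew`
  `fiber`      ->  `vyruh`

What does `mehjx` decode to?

worth

Each letter is shifted forward by 16 in the alphabet (a Caesar shift of +16).
Undoing it on mehjx: m−16=w, e−16=o, h−16=r, j−16=t, x−16=h.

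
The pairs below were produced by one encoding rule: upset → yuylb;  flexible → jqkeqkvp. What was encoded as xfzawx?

tattoo

In upset: u→y is +4, p→u is +5, s→y is +6, e→l is +7 — the shift increases by 1 each position. The shift increases by 1 at each position, starting from +4: 4, 5, 6, ….
Decoding xfzawx: x−4=t, f−5=a, z−6=t, a−7=t, w−8=o, x−9=o.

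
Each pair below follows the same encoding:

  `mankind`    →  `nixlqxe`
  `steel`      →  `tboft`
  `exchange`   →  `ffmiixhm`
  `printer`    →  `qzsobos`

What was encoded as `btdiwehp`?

although

A repeating key of period 3 is used — shifts +1, +8, +10 over and over.
Decoding btdiwehp: b−1=a, t−8=l, d−10=t, i−1=h, w−8=o, e−10=u, h−1=g, p−8=h.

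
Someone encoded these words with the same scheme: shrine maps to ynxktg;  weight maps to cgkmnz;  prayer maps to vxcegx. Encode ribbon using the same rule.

The shift depends on letter class: consonant s→y is +6, but vowel i→k is +2. Vowels shift forward by 2 and consonants shift forward by 6.
On ribbon: r(cons)+6=x, i(vowel)+2=k, b(cons)+6=h, b(cons)+6=h, o(vowel)+2=q, n(cons)+6=t.

xkhhqt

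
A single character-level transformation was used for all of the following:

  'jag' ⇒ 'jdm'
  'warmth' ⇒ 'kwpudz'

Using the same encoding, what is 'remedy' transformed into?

The output letters match the input read backwards, each shifted +3: jag reversed is gaj. Two steps: reverse the string, then apply a Caesar shift of +3.
Applying it to remedy: reverse → ydemer; then shift: y+3=b, d+3=g, e+3=h, m+3=p, e+3=h, r+3=u.

bghphu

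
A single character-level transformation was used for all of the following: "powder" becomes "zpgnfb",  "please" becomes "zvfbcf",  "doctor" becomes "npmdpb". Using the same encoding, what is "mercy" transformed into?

wfbmi

The shift depends on letter class: consonant p→z is +10, but vowel o→p is +1. Vowels shift forward by 1 and consonants shift forward by 10.
For mercy: m(cons)+10=w, e(vowel)+1=f, r(cons)+10=b, c(cons)+10=m, y(cons)+10=i.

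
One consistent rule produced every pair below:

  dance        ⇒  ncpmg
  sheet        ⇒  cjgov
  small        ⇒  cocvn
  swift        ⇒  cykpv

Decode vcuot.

laser

Shifts by position in dance: pos 0: d→n (+10), pos 1: a→c (+2), pos 2: n→p (+2), pos 3: c→m (+10), pos 4: e→g (+2) — repeating every 3. It's a Vigenère-style cipher with numeric key [10,2,2]: position i shifts by key[i mod 3].
Decoding vcuot: v−10=l, c−2=a, u−2=s, o−10=e, t−2=r.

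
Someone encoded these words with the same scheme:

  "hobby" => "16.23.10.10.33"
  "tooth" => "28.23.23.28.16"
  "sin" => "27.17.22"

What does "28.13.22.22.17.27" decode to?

tennis

h is letter #8 and maps to 16: an offset of 8. The number is (letter's place in the alphabet, a=1) + 8.
Reversing it on 28.13.22.22.17.27: 28→(28−8)÷1=20=t, 13→(13−8)÷1=5=e, 22→(22−8)÷1=14=n, 22→(22−8)÷1=14=n, 17→(17−8)÷1=9=i, 27→(27−8)÷1=19=s.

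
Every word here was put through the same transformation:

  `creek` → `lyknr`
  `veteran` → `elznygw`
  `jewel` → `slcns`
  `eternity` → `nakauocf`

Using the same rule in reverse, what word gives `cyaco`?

truth

Shifts by position in creek: pos 0: c→l (+9), pos 1: r→y (+7), pos 2: e→k (+6), pos 3: e→n (+9), pos 4: k→r (+7) — repeating every 3. The shifts repeat in a cycle of length 3: positions 0,1,… shift by +9, +7, +6, then the pattern repeats.
Undoing it on cyaco: c−9=t, y−7=r, a−6=u, c−9=t, o−7=h.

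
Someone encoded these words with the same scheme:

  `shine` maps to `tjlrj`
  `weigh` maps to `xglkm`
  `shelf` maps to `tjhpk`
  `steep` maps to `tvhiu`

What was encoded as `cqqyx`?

In shine: s→t is +1, h→j is +2, i→l is +3, n→r is +4 — the shift increases by 1 each position. Letter i (0-indexed) is shifted by i+1, so successive shifts are 1, 2, 3, ….
Undoing it on cqqyx: c−1=b, q−2=o, q−3=n, y−4=u, x−5=s.

bonus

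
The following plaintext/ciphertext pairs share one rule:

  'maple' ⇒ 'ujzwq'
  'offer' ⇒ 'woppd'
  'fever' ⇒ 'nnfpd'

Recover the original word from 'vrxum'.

In maple: m→u is +8, a→j is +9, p→z is +10, l→w is +11 — the shift increases by 1 each position. Letter i (0-indexed) is shifted by i+8, so successive shifts are 8, 9, 10, ….
Decoding vrxum: v−8=n, r−9=i, x−10=n, u−11=j, m−12=a.

ninja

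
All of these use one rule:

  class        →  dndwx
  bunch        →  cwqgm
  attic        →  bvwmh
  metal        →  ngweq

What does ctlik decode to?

brief

In class: c→d is +1, l→n is +2, a→d is +3, s→w is +4 — the shift increases by 1 each position. Letter i (0-indexed) is shifted by i+1, so successive shifts are 1, 2, 3, ….
Reversing it on ctlik: c−1=b, t−2=r, l−3=i, i−4=e, k−5=f.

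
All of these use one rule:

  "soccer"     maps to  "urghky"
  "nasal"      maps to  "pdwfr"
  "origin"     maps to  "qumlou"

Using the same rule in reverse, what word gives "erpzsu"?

column

In soccer: s→u is +2, o→r is +3, c→g is +4, c→h is +5 — the shift increases by 1 each position. The shift increases by 1 at each position, starting from +2: 2, 3, 4, ….
Undoing it on erpzsu: e−2=c, r−3=o, p−4=l, z−5=u, s−6=m, u−7=n.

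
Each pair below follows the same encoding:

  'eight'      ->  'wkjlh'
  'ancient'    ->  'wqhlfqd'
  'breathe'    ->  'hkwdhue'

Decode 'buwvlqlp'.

ministry

Read the word backwards and shift each letter +3.
Undoing it on buwvlqlp: shift back: b−3=y, u−3=r, w−3=t, v−3=s, l−3=i, q−3=n, l−3=i, p−3=m → yrtsinim; then reverse → ministry.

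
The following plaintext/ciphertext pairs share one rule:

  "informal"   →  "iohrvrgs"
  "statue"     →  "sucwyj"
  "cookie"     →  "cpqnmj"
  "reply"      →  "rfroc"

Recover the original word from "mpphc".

money

Letter i (0-indexed) is shifted by i+0, so successive shifts are 0, 1, 2, ….
Undoing it on mpphc: m−0=m, p−1=o, p−2=n, h−3=e, c−4=y.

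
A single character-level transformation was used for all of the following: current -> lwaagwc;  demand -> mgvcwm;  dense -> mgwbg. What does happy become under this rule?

The rule splits by letter class: vowels +2, consonants +9.
Applying it to happy: h(cons)+9=q, a(vowel)+2=c, p(cons)+9=y, p(cons)+9=y, y(cons)+9=h.

qcyyh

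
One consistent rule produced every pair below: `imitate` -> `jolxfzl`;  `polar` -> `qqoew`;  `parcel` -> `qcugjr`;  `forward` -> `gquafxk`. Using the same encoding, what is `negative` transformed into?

In imitate: i→j is +1, m→o is +2, i→l is +3, t→x is +4 — the shift increases by 1 each position. Letter i (0-indexed) is shifted by i+1, so successive shifts are 1, 2, 3, ….
On negative: n+1=o, e+2=g, g+3=j, a+4=e, t+5=y, i+6=o, v+7=c, e+8=m.

ogjeyocm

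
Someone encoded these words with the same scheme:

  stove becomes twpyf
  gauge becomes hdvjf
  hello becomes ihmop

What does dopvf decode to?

close

Shifts by position in stove: pos 0: s→t (+1), pos 1: t→w (+3), pos 2: o→p (+1), pos 3: v→y (+3) — repeating every 2. The shifts repeat in a cycle of length 2: positions 0,1,… shift by +1, +3, then the pattern repeats.
Reversing it on dopvf: d−1=c, o−3=l, p−1=o, v−3=s, f−1=e.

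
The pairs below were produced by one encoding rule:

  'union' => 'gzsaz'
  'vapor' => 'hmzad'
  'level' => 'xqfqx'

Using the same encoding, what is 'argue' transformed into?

mdqgq

Shifts by position in union: pos 0: u→g (+12), pos 1: n→z (+12), pos 2: i→s (+10), pos 3: o→a (+12), pos 4: n→z (+12) — repeating every 3. A repeating key of period 3 is used — shifts +12, +12, +10 over and over.
Applying it to argue: a+12=m, r+12=d, g+10=q, u+12=g, e+12=q.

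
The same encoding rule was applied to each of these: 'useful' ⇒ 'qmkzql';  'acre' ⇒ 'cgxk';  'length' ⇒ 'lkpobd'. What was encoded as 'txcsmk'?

praise

This is an affine cipher: with a=0,…,z=25, each position x becomes (15x+2) mod 26.
Undoing it on txcsmk: t(19)→7·(19−2)≡15=p; x(23)→7·(23−2)≡17=r; c(2)→7·(2−2)≡0=a; s(18)→7·(18−2)≡8=i; m(12)→7·(12−2)≡18=s; k(10)→7·(10−2)≡4=e (all mod 26).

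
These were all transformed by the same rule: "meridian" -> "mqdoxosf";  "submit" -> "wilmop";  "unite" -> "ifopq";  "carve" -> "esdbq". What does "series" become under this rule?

wqdoqw

m(12)→m(12) and e(4)→q(16) fit y≡19x+18 (mod 26); the inverse of 19 mod 26 is 11. Each letter's alphabet position (a=0..z=25) is mapped through 19·x+18 mod 26 — an affine cipher.
Applying it to series: s(18)→19·18+18≡22=w; e(4)→19·4+18≡16=q; r(17)→19·17+18≡3=d; i(8)→19·8+18≡14=o; e(4)→19·4+18≡16=q; s(18)→19·18+18≡22=w (all mod 26).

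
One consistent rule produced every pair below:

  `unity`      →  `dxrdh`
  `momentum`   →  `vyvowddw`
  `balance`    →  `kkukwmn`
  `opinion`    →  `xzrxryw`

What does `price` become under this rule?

ybrmn

It's a Vigenère-style cipher with numeric key [9,10]: position i shifts by key[i mod 2].
On price: p+9=y, r+10=b, i+9=r, c+10=m, e+9=n.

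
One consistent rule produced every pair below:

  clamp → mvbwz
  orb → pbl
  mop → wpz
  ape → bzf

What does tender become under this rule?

The rule splits by letter class: vowels +1, consonants +10.
Applying it to tender: t(cons)+10=d, e(vowel)+1=f, n(cons)+10=x, d(cons)+10=n, e(vowel)+1=f, r(cons)+10=b.

dfxnfb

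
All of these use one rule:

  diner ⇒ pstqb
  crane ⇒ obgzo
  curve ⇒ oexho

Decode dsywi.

Shifts by position in diner: pos 0: d→p (+12), pos 1: i→s (+10), pos 2: n→t (+6), pos 3: e→q (+12), pos 4: r→b (+10) — repeating every 3. The shifts repeat in a cycle of length 3: positions 0,1,… shift by +12, +10, +6, then the pattern repeats.
Undoing it on dsywi: d−12=r, s−10=i, y−6=s, w−12=k, i−10=y.

risky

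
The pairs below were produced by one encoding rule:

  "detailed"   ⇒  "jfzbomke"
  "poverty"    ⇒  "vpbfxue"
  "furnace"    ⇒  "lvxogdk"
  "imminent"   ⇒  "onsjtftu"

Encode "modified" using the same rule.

Shifts by position in detailed: pos 0: d→j (+6), pos 1: e→f (+1), pos 2: t→z (+6), pos 3: a→b (+1) — repeating every 2. The shifts repeat in a cycle of length 2: positions 0,1,… shift by +6, +1, then the pattern repeats.
On modified: m+6=s, o+1=p, d+6=j, i+1=j, f+6=l, i+1=j, e+6=k, d+1=e.

spjjljke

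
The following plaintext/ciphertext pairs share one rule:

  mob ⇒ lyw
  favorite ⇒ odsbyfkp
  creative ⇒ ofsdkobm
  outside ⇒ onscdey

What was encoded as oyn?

The output letters match the input read backwards, each shifted +10: mob reversed is bom. The word is reversed, then every letter is shifted forward by 10.
Undoing it on oyn: shift back: o−10=e, y−10=o, n−10=d → eod; then reverse → doe.

doe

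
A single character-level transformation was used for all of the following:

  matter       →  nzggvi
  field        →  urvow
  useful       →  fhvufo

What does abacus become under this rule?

zyzxfh

Letters are reflected about the middle of the alphabet (position → 25−position): Atbash.
For abacus: a↔z, b↔y, a↔z, c↔x, u↔f, s↔h.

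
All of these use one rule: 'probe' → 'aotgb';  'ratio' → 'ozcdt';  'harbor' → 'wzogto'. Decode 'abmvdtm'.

p(15)→a(0) and r(17)→o(14) fit y≡7x+25 (mod 26); the inverse of 7 mod 26 is 15. This is an affine cipher: with a=0,…,z=25, each position x becomes (7x+25) mod 26.
Reversing it on abmvdtm: a(0)→15·(0−25)≡15=p; b(1)→15·(1−25)≡4=e; m(12)→15·(12−25)≡13=n; v(21)→15·(21−25)≡18=s; d(3)→15·(3−25)≡8=i; t(19)→15·(19−25)≡14=o; m(12)→15·(12−25)≡13=n (all mod 26).

pension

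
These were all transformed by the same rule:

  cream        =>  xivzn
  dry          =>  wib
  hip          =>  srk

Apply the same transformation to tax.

gzc

Letters are reflected about the middle of the alphabet (position → 25−position): Atbash.
On tax: t↔g, a↔z, x↔c.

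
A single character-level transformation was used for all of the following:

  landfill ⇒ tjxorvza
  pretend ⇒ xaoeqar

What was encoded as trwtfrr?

In landfill: l→t is +8, a→j is +9, n→x is +10, d→o is +11 — the shift increases by 1 each position. Letter i (0-indexed) is shifted by i+8, so successive shifts are 8, 9, 10, ….
Decoding trwtfrr: t−8=l, r−9=i, w−10=m, t−11=i, f−12=t, r−13=e, r−14=d.

limited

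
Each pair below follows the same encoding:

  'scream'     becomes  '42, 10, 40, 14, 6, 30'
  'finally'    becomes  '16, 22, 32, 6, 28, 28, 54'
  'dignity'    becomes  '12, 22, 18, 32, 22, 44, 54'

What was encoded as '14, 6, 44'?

eat

s(#19)→42 and c(#3)→10: differences scale by 2, so n = 2·pos + 4. The formula is n = 2×(alphabet index, a=1) + 4.
Decoding 14, 6, 44: 14→(14−4)÷2=5=e, 6→(6−4)÷2=1=a, 44→(44−4)÷2=20=t.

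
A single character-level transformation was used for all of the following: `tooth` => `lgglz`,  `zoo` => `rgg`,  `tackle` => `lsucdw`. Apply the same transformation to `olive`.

gdanw

Compare letters: t→l is +18, o→g is +18, o→g is +18 — a constant shift. It's a constant shift of +18 (ROT18).
On olive: o+18=g, l+18=d, i+18=a, v+18=n, e+18=w.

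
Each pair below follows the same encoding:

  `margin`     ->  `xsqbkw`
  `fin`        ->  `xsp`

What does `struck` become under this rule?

umebdc

The output letters match the input read backwards, each shifted +10: margin reversed is nigram. Read the word backwards and shift each letter +10.
For struck: reverse → kcurts; then shift: k+10=u, c+10=m, u+10=e, r+10=b, t+10=d, s+10=c.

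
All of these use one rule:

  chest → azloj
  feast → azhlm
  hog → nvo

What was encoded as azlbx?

quest

The output letters match the input read backwards, each shifted +7: chest reversed is tsehc. Read the word backwards and shift each letter +7.
Undoing it on azlbx: shift back: a−7=t, z−7=s, l−7=e, b−7=u, x−7=q → tseuq; then reverse → quest.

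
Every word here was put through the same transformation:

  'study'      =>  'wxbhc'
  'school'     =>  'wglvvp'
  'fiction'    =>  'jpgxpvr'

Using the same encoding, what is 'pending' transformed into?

tlrhprk

The shift depends on letter class: consonant s→w is +4, but vowel u→b is +7. Vowels shift forward by 7 and consonants shift forward by 4.
For pending: p(cons)+4=t, e(vowel)+7=l, n(cons)+4=r, d(cons)+4=h, i(vowel)+7=p, n(cons)+4=r, g(cons)+4=k.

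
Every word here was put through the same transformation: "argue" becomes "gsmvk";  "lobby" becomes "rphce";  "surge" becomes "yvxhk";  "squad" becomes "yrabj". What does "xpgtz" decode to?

The shifts repeat in a cycle of length 2: positions 0,1,… shift by +6, +1, then the pattern repeats.
Reversing it on xpgtz: x−6=r, p−1=o, g−6=a, t−1=s, z−6=t.

roast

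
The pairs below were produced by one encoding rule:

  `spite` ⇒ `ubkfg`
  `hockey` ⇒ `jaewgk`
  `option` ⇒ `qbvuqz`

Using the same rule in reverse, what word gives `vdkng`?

tribe

Shifts by position in spite: pos 0: s→u (+2), pos 1: p→b (+12), pos 2: i→k (+2), pos 3: t→f (+12) — repeating every 2. It's a Vigenère-style cipher with numeric key [2,12]: position i shifts by key[i mod 2].
Undoing it on vdkng: v−2=t, d−12=r, k−2=i, n−12=b, g−2=e.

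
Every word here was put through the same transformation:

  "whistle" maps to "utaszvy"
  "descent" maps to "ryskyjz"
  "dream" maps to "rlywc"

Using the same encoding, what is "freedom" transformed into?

w(22)→u(20) and h(7)→t(19) fit y≡7x+22 (mod 26); the inverse of 7 mod 26 is 15. This is an affine cipher: with a=0,…,z=25, each position x becomes (7x+22) mod 26.
Applying it to freedom: f(5)→7·5+22≡5=f; r(17)→7·17+22≡11=l; e(4)→7·4+22≡24=y; e(4)→7·4+22≡24=y; d(3)→7·3+22≡17=r; o(14)→7·14+22≡16=q; m(12)→7·12+22≡2=c (all mod 26).

flyyrqc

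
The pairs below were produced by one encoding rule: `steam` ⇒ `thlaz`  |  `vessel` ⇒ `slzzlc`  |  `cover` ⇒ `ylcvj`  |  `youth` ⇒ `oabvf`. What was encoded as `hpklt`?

media

The output letters match the input read backwards, each shifted +7: steam reversed is maets. Read the word backwards and shift each letter +7.
Reversing it on hpklt: shift back: h−7=a, p−7=i, k−7=d, l−7=e, t−7=m → aidem; then reverse → media.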